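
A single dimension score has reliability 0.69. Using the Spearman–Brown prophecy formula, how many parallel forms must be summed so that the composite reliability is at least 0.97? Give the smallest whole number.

15

k ≥ ρ*(1−ρ₁)/(ρ₁(1−ρ*)) = 0.97·0.31 / (0.69·0.03) = 14.527.
Smallest integer k = 15.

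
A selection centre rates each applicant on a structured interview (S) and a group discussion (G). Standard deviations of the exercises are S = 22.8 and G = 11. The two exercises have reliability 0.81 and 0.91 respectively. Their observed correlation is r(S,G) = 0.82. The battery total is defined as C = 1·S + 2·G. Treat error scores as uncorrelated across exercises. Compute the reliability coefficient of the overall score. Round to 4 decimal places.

Var(C) = 22.8² + 2²·11² + 2·[2·22.8·11·0.82] = 1003.84 + 822.624 = 1826.46.
Under uncorrelated errors the observed covariances equal the true-score covariances, so only the own-variance terms attenuate.
True-score variance = [22.8²·0.81 + 2²·11²·0.91] + 822.624 = 861.51 + 822.624 = 1684.13.
Reliability = 1684.13 / 1826.46 = 0.9221.

0.9221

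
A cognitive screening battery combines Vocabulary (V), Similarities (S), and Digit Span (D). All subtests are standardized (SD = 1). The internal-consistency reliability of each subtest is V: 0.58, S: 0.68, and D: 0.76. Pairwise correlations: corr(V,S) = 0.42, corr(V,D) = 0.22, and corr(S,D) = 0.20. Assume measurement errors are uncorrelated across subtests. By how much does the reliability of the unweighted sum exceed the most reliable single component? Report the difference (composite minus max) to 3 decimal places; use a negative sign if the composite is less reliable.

0.031

Var(sum) = 3 + 1.68 = 4.68; true-score variance = 2.02 + 1.68 = 3.7; composite reliability = 0.7906.
Max component reliability = 0.7600.
Difference = 0.7906 − 0.7600 = 0.031.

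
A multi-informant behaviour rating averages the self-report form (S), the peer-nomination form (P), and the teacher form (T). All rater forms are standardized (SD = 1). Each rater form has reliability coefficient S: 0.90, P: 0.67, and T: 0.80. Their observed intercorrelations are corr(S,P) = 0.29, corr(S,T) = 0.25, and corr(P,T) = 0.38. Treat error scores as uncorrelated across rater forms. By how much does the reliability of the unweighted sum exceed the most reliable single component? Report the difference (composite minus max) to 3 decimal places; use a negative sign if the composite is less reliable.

Var(sum) = 3 + 1.84 = 4.84; true-score variance = 2.37 + 1.84 = 4.21; composite reliability = 0.8698.
Max component reliability = 0.9000.
Difference = 0.8698 − 0.9000 = -0.030.

-0.030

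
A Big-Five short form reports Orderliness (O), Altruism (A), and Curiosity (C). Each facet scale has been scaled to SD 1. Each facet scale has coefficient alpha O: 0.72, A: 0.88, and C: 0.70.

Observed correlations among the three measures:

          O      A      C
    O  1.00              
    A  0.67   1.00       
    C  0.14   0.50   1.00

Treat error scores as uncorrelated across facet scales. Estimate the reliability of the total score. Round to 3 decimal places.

0.875

Var(O+A+C) = 3 + 2·[0.67 + 0.14 + 0.50] = 3 + 2.62 = 5.62.
With uncorrelated errors the cross-covariances are all true-score covariance, so they carry over unchanged; only the diagonal terms shrink to ρᵢσᵢ².
True-score variance = [0.72 + 0.88 + 0.70] + 2.62 = 2.3 + 2.62 = 4.92.
Reliability = 4.92 / 5.62 = 0.875.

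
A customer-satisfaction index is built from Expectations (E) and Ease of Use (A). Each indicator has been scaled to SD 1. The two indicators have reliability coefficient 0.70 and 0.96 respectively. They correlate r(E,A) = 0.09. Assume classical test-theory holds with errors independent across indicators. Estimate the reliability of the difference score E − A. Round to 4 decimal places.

Var(E−A) = 1 + 1 − 2·0.09 = 2 − 0.18 = 1.82.
With uncorrelated errors the cross-covariances are all true-score covariance, so they carry over unchanged; only the diagonal terms shrink to ρᵢσᵢ².
True-score variance = [0.70 + 0.96] − 0.18 = 1.66 − 0.18 = 1.48.
Reliability = 1.48 / 1.82 = 0.8132.

0.8132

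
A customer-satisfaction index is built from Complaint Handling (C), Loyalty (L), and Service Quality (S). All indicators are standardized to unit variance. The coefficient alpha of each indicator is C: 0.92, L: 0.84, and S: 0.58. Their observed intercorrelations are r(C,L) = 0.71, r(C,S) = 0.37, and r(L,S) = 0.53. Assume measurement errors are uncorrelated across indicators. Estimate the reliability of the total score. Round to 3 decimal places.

Var(C+L+S) = 3 + 2·[0.71 + 0.37 + 0.53] = 3 + 3.22 = 6.22.
With uncorrelated errors the cross-covariances are all true-score covariance, so they carry over unchanged; only the diagonal terms shrink to ρᵢσᵢ².
True-score variance = [0.92 + 0.84 + 0.58] + 3.22 = 2.34 + 3.22 = 5.56.
Reliability = 5.56 / 6.22 = 0.894.

0.894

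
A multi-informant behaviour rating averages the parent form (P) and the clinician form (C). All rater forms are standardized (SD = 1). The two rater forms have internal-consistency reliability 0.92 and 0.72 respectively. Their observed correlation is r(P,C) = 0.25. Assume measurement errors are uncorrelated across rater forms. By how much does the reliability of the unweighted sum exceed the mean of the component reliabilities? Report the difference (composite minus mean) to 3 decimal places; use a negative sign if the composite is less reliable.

Var(sum) = 2 + 0.5 = 2.5; true-score variance = 1.64 + 0.5 = 2.14; composite reliability = 0.8560.
Mean component reliability = 0.8200.
Difference = 0.8560 − 0.8200 = 0.036.

0.036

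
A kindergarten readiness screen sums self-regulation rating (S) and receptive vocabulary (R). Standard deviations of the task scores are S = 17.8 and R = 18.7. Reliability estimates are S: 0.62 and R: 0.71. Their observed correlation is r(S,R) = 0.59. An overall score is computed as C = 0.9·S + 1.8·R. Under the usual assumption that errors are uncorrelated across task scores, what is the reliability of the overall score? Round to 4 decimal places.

Var(C) = 0.9²·17.8² + 1.8²·18.7² + 2·[1.62·17.8·18.7·0.59] = 1389.64 + 636.295 = 2025.93.
With uncorrelated errors the cross-covariances are all true-score covariance, so they carry over unchanged; only the diagonal terms shrink to ρᵢσᵢ².
True-score variance = [0.9²·17.8²·0.62 + 1.8²·18.7²·0.71] + 636.295 = 963.544 + 636.295 = 1599.84.
Reliability = 1599.84 / 2025.93 = 0.7897.

0.7897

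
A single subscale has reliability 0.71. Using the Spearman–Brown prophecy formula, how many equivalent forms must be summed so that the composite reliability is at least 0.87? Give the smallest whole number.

k ≥ ρ*(1−ρ₁)/(ρ₁(1−ρ*)) = 0.87·0.29 / (0.71·0.13) = 2.733.
Smallest integer k = 3.

3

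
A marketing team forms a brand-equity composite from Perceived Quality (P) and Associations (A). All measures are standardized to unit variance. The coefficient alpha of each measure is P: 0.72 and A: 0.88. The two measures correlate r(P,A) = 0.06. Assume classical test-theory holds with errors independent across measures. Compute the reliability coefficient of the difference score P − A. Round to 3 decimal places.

0.787

Var(P−A) = 1 + 1 − 2·0.06 = 2 − 0.12 = 1.88.
Because errors are independent across components, Cov(Tᵢ,Tⱼ) = Cov(Xᵢ,Xⱼ); the off-diagonal part of the true-score variance is the same as above.
True-score variance = [0.72 + 0.88] − 0.12 = 1.6 − 0.12 = 1.48.
Reliability = 1.48 / 1.88 = 0.787.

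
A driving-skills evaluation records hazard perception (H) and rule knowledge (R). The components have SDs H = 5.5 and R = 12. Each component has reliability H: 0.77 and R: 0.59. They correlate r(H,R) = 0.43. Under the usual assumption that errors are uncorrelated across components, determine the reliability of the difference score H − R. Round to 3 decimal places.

0.438

Var(H−R) = 5.5² + 12² − 2·5.5·12·0.43 = 174.25 − 56.76 = 117.49.
With uncorrelated errors the cross-covariances are all true-score covariance, so they carry over unchanged; only the diagonal terms shrink to ρᵢσᵢ².
True-score variance = [5.5²·0.77 + 12²·0.59] − 56.76 = 108.252 − 56.76 = 51.4925.
Reliability = 51.4925 / 117.49 = 0.438.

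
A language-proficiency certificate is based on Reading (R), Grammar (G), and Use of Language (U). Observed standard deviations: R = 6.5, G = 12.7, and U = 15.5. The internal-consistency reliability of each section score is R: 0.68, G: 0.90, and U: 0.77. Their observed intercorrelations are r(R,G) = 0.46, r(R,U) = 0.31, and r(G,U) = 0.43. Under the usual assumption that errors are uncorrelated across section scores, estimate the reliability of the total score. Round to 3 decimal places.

Var(R+G+U) = 6.5² + 12.7² + 15.5² + 2·[6.5·12.7·0.46 + 6.5·15.5·0.31 + 12.7·15.5·0.43] = 443.79 + 307.702 = 751.492.
Because errors are independent across components, Cov(Tᵢ,Tⱼ) = Cov(Xᵢ,Xⱼ); the off-diagonal part of the true-score variance is the same as above.
True-score variance = [6.5²·0.68 + 12.7²·0.90 + 15.5²·0.77] + 307.702 = 358.884 + 307.702 = 666.586.
Reliability = 666.586 / 751.492 = 0.887.

0.887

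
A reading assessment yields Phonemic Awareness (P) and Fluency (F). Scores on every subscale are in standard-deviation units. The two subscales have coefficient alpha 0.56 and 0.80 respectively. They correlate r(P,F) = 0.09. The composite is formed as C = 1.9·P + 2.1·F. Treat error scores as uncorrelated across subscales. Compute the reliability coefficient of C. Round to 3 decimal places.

0.717

Var(C) = 1.9² + 2.1² + 2·[3.99·0.09] = 8.02 + 0.7182 = 8.7382.
With uncorrelated errors the cross-covariances are all true-score covariance, so they carry over unchanged; only the diagonal terms shrink to ρᵢσᵢ².
True-score variance = [1.9²·0.56 + 2.1²·0.80] + 0.7182 = 5.5496 + 0.7182 = 6.2678.
Reliability = 6.2678 / 8.7382 = 0.717.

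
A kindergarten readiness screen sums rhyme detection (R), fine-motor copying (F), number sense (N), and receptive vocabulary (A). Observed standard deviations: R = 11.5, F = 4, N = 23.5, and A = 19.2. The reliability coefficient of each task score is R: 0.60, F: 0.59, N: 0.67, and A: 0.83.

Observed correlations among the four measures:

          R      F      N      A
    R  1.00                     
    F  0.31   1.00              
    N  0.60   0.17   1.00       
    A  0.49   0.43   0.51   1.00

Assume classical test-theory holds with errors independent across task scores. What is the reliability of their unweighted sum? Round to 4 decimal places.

Var(R+F+N+A) = 11.5² + 4² + 23.5² + 19.2² + 2·[11.5·4·0.31 + 11.5·23.5·0.60 + 11.5·19.2·0.49 + 4·23.5·0.17 + 4·19.2·0.43 + 23.5·19.2·0.51] = 1069.14 + 1127.44 = 2196.58.
Because errors are independent across components, Cov(Tᵢ,Tⱼ) = Cov(Xᵢ,Xⱼ); the off-diagonal part of the true-score variance is the same as above.
True-score variance = [11.5²·0.60 + 4²·0.59 + 23.5²·0.67 + 19.2²·0.83] + 1127.44 = 764.769 + 1127.44 = 1892.2.
Reliability = 1892.2 / 2196.58 = 0.8614.

0.8614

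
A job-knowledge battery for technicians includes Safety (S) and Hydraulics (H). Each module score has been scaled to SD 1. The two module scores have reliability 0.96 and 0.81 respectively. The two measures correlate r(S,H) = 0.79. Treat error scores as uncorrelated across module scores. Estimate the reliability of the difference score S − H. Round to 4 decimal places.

Var(S−H) = 1 + 1 − 2·0.79 = 2 − 1.58 = 0.42.
Under uncorrelated errors the observed covariances equal the true-score covariances, so only the own-variance terms attenuate.
True-score variance = [0.96 + 0.81] − 1.58 = 1.77 − 1.58 = 0.19.
Reliability = 0.19 / 0.42 = 0.4524.

0.4524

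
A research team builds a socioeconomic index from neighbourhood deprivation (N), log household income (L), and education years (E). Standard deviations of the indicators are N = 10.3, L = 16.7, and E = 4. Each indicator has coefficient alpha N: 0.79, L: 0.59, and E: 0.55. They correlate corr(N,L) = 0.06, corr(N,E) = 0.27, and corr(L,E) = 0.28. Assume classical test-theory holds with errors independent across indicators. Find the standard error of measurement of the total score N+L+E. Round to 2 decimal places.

Var(total) = 400.98 + 80.2972 = 481.277.
True-score variance = 257.156 + 80.2972 = 337.453, so reliability = 0.7012.
Error variance = 481.277 − 337.453 = 143.824; SEM = √143.824 = 11.99.

11.99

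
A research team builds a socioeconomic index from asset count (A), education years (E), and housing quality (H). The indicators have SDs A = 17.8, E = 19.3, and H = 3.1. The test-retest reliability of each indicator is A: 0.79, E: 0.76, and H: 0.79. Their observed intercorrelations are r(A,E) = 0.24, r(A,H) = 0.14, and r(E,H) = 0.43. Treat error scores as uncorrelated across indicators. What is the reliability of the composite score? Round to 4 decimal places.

Var(A+E+H) = 17.8² + 19.3² + 3.1² + 2·[17.8·19.3·0.24 + 17.8·3.1·0.14 + 19.3·3.1·0.43] = 698.94 + 231.803 = 930.743.
Under uncorrelated errors the observed covariances equal the true-score covariances, so only the own-variance terms attenuate.
True-score variance = [17.8²·0.79 + 19.3²·0.76 + 3.1²·0.79] + 231.803 = 540.988 + 231.803 = 772.791.
Reliability = 772.791 / 930.743 = 0.8303.

0.8303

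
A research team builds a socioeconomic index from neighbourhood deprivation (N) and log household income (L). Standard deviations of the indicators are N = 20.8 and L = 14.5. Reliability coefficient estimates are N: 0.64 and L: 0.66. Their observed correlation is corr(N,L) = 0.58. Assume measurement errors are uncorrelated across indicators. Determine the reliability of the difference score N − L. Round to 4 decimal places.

Var(N−L) = 20.8² + 14.5² − 2·20.8·14.5·0.58 = 642.89 − 349.856 = 293.034.
Because errors are independent across components, Cov(Tᵢ,Tⱼ) = Cov(Xᵢ,Xⱼ); the off-diagonal part of the true-score variance is the same as above.
True-score variance = [20.8²·0.64 + 14.5²·0.66] − 349.856 = 415.655 − 349.856 = 65.7986.
Reliability = 65.7986 / 293.034 = 0.2245.

0.2245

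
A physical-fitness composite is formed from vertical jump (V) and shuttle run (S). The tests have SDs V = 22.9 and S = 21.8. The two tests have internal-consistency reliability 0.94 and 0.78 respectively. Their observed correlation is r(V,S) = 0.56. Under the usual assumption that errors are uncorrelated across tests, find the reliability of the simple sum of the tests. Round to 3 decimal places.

Var(V+S) = 22.9² + 21.8² + 2·[22.9·21.8·0.56] = 999.65 + 559.126 = 1558.78.
With uncorrelated errors the cross-covariances are all true-score covariance, so they carry over unchanged; only the diagonal terms shrink to ρᵢσᵢ².
True-score variance = [22.9²·0.94 + 21.8²·0.78] + 559.126 = 863.633 + 559.126 = 1422.76.
Reliability = 1422.76 / 1558.78 = 0.913.

0.913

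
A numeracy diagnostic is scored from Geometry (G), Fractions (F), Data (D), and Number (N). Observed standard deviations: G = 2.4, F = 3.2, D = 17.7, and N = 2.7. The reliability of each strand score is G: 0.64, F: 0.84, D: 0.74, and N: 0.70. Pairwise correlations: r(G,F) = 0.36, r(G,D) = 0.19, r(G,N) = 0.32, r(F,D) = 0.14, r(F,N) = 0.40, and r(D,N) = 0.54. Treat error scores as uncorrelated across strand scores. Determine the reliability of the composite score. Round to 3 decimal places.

0.800

Var(G+F+D+N) = 2.4² + 3.2² + 17.7² + 2.7² + 2·[2.4·3.2·0.36 + 2.4·17.7·0.19 + 2.4·2.7·0.32 + 3.2·17.7·0.14 + 3.2·2.7·0.40 + 17.7·2.7·0.54] = 336.58 + 100.204 = 436.784.
Under uncorrelated errors the observed covariances equal the true-score covariances, so only the own-variance terms attenuate.
True-score variance = [2.4²·0.64 + 3.2²·0.84 + 17.7²·0.74 + 2.7²·0.70] + 100.204 = 249.226 + 100.204 = 349.429.
Reliability = 349.429 / 436.784 = 0.800.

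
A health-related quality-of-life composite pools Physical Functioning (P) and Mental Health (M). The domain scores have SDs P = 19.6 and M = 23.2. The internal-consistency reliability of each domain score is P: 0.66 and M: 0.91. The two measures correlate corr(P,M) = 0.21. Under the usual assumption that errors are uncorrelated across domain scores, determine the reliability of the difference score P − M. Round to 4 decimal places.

Var(P−M) = 19.6² + 23.2² − 2·19.6·23.2·0.21 = 922.4 − 190.982 = 731.418.
Under uncorrelated errors the observed covariances equal the true-score covariances, so only the own-variance terms attenuate.
True-score variance = [19.6²·0.66 + 23.2²·0.91] − 190.982 = 743.344 − 190.982 = 552.362.
Reliability = 552.362 / 731.418 = 0.7552.

0.7552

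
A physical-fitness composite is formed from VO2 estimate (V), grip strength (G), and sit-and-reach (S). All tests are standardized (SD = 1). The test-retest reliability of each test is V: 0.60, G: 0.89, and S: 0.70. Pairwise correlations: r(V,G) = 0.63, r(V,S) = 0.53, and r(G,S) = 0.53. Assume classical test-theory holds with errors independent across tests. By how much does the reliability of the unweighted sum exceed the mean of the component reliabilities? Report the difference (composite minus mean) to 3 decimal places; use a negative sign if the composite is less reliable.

0.143

Var(sum) = 3 + 3.38 = 6.38; true-score variance = 2.19 + 3.38 = 5.57; composite reliability = 0.8730.
Mean component reliability = 0.7300.
Difference = 0.8730 − 0.7300 = 0.143.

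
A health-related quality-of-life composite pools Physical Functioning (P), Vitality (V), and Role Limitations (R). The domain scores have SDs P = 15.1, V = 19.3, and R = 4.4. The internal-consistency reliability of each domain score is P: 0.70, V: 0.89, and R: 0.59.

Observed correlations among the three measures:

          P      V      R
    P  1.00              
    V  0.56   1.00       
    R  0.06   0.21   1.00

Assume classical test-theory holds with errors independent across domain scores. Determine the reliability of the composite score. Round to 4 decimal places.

Var(P+V+R) = 15.1² + 19.3² + 4.4² + 2·[15.1·19.3·0.56 + 15.1·4.4·0.06 + 19.3·4.4·0.21] = 619.86 + 370.041 = 989.901.
With uncorrelated errors the cross-covariances are all true-score covariance, so they carry over unchanged; only the diagonal terms shrink to ρᵢσᵢ².
True-score variance = [15.1²·0.70 + 19.3²·0.89 + 4.4²·0.59] + 370.041 = 502.545 + 370.041 = 872.586.
Reliability = 872.586 / 989.901 = 0.8815.

0.8815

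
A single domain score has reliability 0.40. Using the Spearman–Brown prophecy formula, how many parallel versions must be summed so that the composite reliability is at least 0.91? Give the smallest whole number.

k ≥ ρ*(1−ρ₁)/(ρ₁(1−ρ*)) = 0.91·0.60 / (0.40·0.09) = 15.167.
Smallest integer k = 16.

16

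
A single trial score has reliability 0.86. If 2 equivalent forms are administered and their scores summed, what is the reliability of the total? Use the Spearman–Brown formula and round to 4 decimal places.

ρ_k = kρ / (1 + (k−1)ρ) = 2·0.86 / (1 + 1·0.86) = 1.720 / 1.860 = 0.9247.

0.9247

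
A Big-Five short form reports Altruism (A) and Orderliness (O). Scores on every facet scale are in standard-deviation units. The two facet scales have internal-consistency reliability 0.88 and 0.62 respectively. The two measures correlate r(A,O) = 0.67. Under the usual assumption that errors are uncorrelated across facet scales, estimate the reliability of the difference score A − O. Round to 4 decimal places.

Var(A−O) = 1 + 1 − 2·0.67 = 2 − 1.34 = 0.66.
With uncorrelated errors the cross-covariances are all true-score covariance, so they carry over unchanged; only the diagonal terms shrink to ρᵢσᵢ².
True-score variance = [0.88 + 0.62] − 1.34 = 1.5 − 1.34 = 0.16.
Reliability = 0.16 / 0.66 = 0.2424.

0.2424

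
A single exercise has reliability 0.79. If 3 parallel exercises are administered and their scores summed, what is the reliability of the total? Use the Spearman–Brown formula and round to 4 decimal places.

0.9186

ρ_k = kρ / (1 + (k−1)ρ) = 3·0.79 / (1 + 2·0.79) = 2.370 / 2.580 = 0.9186.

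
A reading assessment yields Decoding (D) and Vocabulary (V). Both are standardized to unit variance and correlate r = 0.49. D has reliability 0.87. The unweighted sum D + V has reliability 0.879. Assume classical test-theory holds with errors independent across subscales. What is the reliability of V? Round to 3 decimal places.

Var(D+V) = 2 + 2·0.49 = 2.980.
True-score variance = ρ_D + ρ_V + 2·0.49, so 0.879 = (0.87 + ρ_V + 0.98) / 2.980.
ρ_V = 0.879·2.980 − 0.87 − 0.98 = 0.769.

0.769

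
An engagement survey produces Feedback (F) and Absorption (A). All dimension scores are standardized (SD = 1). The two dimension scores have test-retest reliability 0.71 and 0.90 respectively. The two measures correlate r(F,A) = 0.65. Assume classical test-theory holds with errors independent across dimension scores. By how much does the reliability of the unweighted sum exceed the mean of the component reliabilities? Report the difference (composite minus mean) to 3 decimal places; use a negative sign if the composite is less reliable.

0.077

Var(sum) = 2 + 1.3 = 3.3; true-score variance = 1.61 + 1.3 = 2.91; composite reliability = 0.8818.
Mean component reliability = 0.8050.
Difference = 0.8818 − 0.8050 = 0.077.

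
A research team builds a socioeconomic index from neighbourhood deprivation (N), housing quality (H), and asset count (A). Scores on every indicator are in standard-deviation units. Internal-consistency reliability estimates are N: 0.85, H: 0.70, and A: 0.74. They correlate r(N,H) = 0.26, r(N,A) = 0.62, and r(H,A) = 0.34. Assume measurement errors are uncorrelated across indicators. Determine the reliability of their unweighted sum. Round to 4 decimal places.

0.8695

Var(N+H+A) = 3 + 2·[0.26 + 0.62 + 0.34] = 3 + 2.44 = 5.44.
With uncorrelated errors the cross-covariances are all true-score covariance, so they carry over unchanged; only the diagonal terms shrink to ρᵢσᵢ².
True-score variance = [0.85 + 0.70 + 0.74] + 2.44 = 2.29 + 2.44 = 4.73.
Reliability = 4.73 / 5.44 = 0.8695.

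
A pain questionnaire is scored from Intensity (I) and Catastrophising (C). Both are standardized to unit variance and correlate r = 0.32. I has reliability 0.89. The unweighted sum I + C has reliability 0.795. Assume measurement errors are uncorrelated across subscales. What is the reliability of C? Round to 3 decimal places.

0.569

Var(I+C) = 2 + 2·0.32 = 2.640.
True-score variance = ρ_I + ρ_C + 2·0.32, so 0.795 = (0.89 + ρ_C + 0.64) / 2.640.
ρ_C = 0.795·2.640 − 0.89 − 0.64 = 0.569.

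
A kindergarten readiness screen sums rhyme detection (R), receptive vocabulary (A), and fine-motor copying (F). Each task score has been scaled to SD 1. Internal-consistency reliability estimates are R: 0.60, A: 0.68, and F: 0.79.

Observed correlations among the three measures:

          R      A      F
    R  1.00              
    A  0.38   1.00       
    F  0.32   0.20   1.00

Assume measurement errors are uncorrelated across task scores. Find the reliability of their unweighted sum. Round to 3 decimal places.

Var(R+A+F) = 3 + 2·[0.38 + 0.32 + 0.20] = 3 + 1.8 = 4.8.
With uncorrelated errors the cross-covariances are all true-score covariance, so they carry over unchanged; only the diagonal terms shrink to ρᵢσᵢ².
True-score variance = [0.60 + 0.68 + 0.79] + 1.8 = 2.07 + 1.8 = 3.87.
Reliability = 3.87 / 4.8 = 0.806.

0.806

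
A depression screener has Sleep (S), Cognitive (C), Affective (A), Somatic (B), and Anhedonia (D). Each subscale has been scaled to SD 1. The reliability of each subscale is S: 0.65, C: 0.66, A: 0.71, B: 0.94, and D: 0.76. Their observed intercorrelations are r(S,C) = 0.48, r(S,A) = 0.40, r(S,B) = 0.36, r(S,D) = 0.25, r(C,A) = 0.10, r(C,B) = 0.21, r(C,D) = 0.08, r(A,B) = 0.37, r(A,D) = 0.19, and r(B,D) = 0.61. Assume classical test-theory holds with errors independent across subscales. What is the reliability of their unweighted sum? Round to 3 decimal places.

Var(S+C+A+B+D) = 5 + 2·[0.48 + 0.40 + 0.36 + 0.25 + 0.10 + 0.21 + 0.08 + 0.37 + 0.19 + 0.61] = 5 + 6.1 = 11.1.
Under uncorrelated errors the observed covariances equal the true-score covariances, so only the own-variance terms attenuate.
True-score variance = [0.65 + 0.66 + 0.71 + 0.94 + 0.76] + 6.1 = 3.72 + 6.1 = 9.82.
Reliability = 9.82 / 11.1 = 0.885.

0.885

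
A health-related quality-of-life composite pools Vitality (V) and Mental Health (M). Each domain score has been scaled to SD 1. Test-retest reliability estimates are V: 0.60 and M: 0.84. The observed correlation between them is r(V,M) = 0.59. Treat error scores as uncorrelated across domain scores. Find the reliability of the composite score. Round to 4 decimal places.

Var(V+M) = 2 + 2·[0.59] = 2 + 1.18 = 3.18.
Because errors are independent across components, Cov(Tᵢ,Tⱼ) = Cov(Xᵢ,Xⱼ); the off-diagonal part of the true-score variance is the same as above.
True-score variance = [0.60 + 0.84] + 1.18 = 1.44 + 1.18 = 2.62.
Reliability = 2.62 / 3.18 = 0.8239.

0.8239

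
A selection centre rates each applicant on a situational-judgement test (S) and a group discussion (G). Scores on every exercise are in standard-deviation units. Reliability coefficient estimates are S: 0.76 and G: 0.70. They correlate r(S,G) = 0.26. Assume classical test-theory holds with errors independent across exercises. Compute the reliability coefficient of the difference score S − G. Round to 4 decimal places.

0.6351

Var(S−G) = 1 + 1 − 2·0.26 = 2 − 0.52 = 1.48.
With uncorrelated errors the cross-covariances are all true-score covariance, so they carry over unchanged; only the diagonal terms shrink to ρᵢσᵢ².
True-score variance = [0.76 + 0.70] − 0.52 = 1.46 − 0.52 = 0.94.
Reliability = 0.94 / 1.48 = 0.6351.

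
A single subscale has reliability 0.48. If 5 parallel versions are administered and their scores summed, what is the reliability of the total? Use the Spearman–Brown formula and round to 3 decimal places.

ρ_k = kρ / (1 + (k−1)ρ) = 5·0.48 / (1 + 4·0.48) = 2.400 / 2.920 = 0.822.

0.822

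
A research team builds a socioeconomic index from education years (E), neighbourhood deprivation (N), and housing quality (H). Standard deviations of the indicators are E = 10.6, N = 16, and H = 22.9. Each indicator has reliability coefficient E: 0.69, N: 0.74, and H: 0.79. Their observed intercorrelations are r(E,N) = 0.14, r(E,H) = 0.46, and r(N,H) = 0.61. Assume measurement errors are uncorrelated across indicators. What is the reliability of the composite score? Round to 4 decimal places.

0.8687

Var(E+N+H) = 10.6² + 16² + 22.9² + 2·[10.6·16·0.14 + 10.6·22.9·0.46 + 16·22.9·0.61] = 892.77 + 717.817 = 1610.59.
Under uncorrelated errors the observed covariances equal the true-score covariances, so only the own-variance terms attenuate.
True-score variance = [10.6²·0.69 + 16²·0.74 + 22.9²·0.79] + 717.817 = 681.252 + 717.817 = 1399.07.
Reliability = 1399.07 / 1610.59 = 0.8687.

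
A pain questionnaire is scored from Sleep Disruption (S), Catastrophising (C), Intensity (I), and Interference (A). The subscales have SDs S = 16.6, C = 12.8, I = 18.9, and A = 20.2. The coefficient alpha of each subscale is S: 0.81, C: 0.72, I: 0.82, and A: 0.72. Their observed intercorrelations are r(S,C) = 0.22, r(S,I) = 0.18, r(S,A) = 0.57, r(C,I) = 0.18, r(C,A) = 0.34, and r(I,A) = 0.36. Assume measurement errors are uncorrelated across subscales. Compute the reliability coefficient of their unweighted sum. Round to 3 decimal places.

Var(S+C+I+A) = 16.6² + 12.8² + 18.9² + 20.2² + 2·[16.6·12.8·0.22 + 16.6·18.9·0.18 + 16.6·20.2·0.57 + 12.8·18.9·0.18 + 12.8·20.2·0.34 + 18.9·20.2·0.36] = 1204.65 + 1126.5 = 2331.15.
With uncorrelated errors the cross-covariances are all true-score covariance, so they carry over unchanged; only the diagonal terms shrink to ρᵢσᵢ².
True-score variance = [16.6²·0.81 + 12.8²·0.72 + 18.9²·0.82 + 20.2²·0.72] + 1126.5 = 927.869 + 1126.5 = 2054.37.
Reliability = 2054.37 / 2331.15 = 0.881.

0.881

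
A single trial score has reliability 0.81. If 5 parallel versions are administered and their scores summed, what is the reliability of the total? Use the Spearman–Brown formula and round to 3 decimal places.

ρ_k = kρ / (1 + (k−1)ρ) = 5·0.81 / (1 + 4·0.81) = 4.050 / 4.240 = 0.955.

0.955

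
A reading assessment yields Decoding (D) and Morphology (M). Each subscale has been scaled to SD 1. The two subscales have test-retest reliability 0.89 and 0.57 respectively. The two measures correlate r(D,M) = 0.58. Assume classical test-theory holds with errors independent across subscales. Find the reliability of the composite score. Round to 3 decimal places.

0.829

Var(D+M) = 2 + 2·[0.58] = 2 + 1.16 = 3.16.
Under uncorrelated errors the observed covariances equal the true-score covariances, so only the own-variance terms attenuate.
True-score variance = [0.89 + 0.57] + 1.16 = 1.46 + 1.16 = 2.62.
Reliability = 2.62 / 3.16 = 0.829.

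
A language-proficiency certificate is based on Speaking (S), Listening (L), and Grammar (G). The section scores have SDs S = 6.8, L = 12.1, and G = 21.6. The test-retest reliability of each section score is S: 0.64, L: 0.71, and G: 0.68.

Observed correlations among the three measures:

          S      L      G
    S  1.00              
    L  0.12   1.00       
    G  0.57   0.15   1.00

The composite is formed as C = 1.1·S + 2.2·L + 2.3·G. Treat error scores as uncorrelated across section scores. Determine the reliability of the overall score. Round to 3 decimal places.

Var(C) = 1.1²·6.8² + 2.2²·12.1² + 2.3²·21.6² + 2·[2.42·6.8·12.1·0.12 + 2.53·6.8·21.6·0.57 + 5.06·12.1·21.6·0.15] = 3232.68 + 868.164 = 4100.84.
With uncorrelated errors the cross-covariances are all true-score covariance, so they carry over unchanged; only the diagonal terms shrink to ρᵢσᵢ².
True-score variance = [1.1²·6.8²·0.64 + 2.2²·12.1²·0.71 + 2.3²·21.6²·0.68] + 868.164 = 2217.24 + 868.164 = 3085.41.
Reliability = 3085.41 / 4100.84 = 0.752.

0.752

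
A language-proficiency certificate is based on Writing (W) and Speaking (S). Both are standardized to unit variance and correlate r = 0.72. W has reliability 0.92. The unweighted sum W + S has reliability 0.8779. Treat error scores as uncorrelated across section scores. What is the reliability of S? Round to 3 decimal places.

0.660

Var(W+S) = 2 + 2·0.72 = 3.440.
True-score variance = ρ_W + ρ_S + 2·0.72, so 0.8779 = (0.92 + ρ_S + 1.44) / 3.440.
ρ_S = 0.8779·3.440 − 0.92 − 1.44 = 0.660.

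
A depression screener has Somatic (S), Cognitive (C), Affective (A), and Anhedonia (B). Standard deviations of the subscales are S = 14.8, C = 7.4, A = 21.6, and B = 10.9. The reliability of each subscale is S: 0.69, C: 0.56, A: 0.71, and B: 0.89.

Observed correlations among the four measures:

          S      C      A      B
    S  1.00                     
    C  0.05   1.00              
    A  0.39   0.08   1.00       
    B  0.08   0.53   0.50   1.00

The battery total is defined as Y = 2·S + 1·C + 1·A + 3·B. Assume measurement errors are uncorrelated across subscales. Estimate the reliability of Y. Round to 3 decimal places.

Var(Y) = 2²·14.8² + 7.4² + 21.6² + 3²·10.9² + 2·[2·14.8·7.4·0.05 + 2·14.8·21.6·0.39 + 6·14.8·10.9·0.08 + 7.4·21.6·0.08 + 3·7.4·10.9·0.53 + 3·21.6·10.9·0.50] = 2466.77 + 1663.87 = 4130.64.
Under uncorrelated errors the observed covariances equal the true-score covariances, so only the own-variance terms attenuate.
True-score variance = [2²·14.8²·0.69 + 7.4²·0.56 + 21.6²·0.71 + 3²·10.9²·0.89] + 1663.87 = 1918.14 + 1663.87 = 3582.01.
Reliability = 3582.01 / 4130.64 = 0.867.

0.867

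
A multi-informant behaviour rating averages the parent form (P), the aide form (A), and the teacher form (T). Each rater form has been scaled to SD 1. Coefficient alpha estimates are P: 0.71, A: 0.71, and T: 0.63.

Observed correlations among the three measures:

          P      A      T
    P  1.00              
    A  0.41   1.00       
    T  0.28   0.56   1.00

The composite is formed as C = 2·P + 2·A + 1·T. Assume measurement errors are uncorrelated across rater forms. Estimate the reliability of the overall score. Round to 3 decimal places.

0.828

Var(C) = 2² + 2² + 1 + 2·[4·0.41 + 2·0.28 + 2·0.56] = 9 + 6.64 = 15.64.
With uncorrelated errors the cross-covariances are all true-score covariance, so they carry over unchanged; only the diagonal terms shrink to ρᵢσᵢ².
True-score variance = [2²·0.71 + 2²·0.71 + 0.63] + 6.64 = 6.31 + 6.64 = 12.95.
Reliability = 12.95 / 15.64 = 0.828.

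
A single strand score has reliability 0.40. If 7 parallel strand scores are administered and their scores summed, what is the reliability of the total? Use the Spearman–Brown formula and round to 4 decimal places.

0.8235

ρ_k = kρ / (1 + (k−1)ρ) = 7·0.40 / (1 + 6·0.40) = 2.800 / 3.400 = 0.8235.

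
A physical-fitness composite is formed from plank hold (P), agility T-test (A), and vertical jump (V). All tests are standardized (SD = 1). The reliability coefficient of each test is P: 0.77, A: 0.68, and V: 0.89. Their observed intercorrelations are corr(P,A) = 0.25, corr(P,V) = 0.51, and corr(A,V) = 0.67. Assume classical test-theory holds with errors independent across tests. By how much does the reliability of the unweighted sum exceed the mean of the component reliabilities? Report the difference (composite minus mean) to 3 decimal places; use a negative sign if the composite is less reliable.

0.107

Var(sum) = 3 + 2.86 = 5.86; true-score variance = 2.34 + 2.86 = 5.2; composite reliability = 0.8874.
Mean component reliability = 0.7800.
Difference = 0.8874 − 0.7800 = 0.107.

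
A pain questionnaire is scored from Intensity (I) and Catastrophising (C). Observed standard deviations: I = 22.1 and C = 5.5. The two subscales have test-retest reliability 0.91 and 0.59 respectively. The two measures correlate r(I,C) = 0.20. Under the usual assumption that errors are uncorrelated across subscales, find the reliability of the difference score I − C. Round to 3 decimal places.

0.880

Var(I−C) = 22.1² + 5.5² − 2·22.1·5.5·0.20 = 518.66 − 48.62 = 470.04.
Because errors are independent across components, Cov(Tᵢ,Tⱼ) = Cov(Xᵢ,Xⱼ); the off-diagonal part of the true-score variance is the same as above.
True-score variance = [22.1²·0.91 + 5.5²·0.59] − 48.62 = 462.301 − 48.62 = 413.681.
Reliability = 413.681 / 470.04 = 0.880.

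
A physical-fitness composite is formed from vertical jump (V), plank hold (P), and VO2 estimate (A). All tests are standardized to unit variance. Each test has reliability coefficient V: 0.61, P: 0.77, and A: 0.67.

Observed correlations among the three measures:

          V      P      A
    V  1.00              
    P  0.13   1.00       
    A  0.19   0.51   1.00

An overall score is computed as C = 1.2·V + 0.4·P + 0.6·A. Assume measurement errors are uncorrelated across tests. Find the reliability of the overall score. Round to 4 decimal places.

Var(C) = 1.2² + 0.4² + 0.6² + 2·[0.48·0.13 + 0.72·0.19 + 0.24·0.51] = 1.96 + 0.6432 = 2.6032.
Because errors are independent across components, Cov(Tᵢ,Tⱼ) = Cov(Xᵢ,Xⱼ); the off-diagonal part of the true-score variance is the same as above.
True-score variance = [1.2²·0.61 + 0.4²·0.77 + 0.6²·0.67] + 0.6432 = 1.2428 + 0.6432 = 1.886.
Reliability = 1.886 / 2.6032 = 0.7245.

0.7245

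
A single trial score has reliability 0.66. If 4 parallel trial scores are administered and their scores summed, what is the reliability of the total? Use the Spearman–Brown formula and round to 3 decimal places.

ρ_k = kρ / (1 + (k−1)ρ) = 4·0.66 / (1 + 3·0.66) = 2.640 / 2.980 = 0.886.

0.886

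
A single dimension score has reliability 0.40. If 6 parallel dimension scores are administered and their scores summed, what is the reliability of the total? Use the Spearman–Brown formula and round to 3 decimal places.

ρ_k = kρ / (1 + (k−1)ρ) = 6·0.40 / (1 + 5·0.40) = 2.400 / 3.000 = 0.800.

0.800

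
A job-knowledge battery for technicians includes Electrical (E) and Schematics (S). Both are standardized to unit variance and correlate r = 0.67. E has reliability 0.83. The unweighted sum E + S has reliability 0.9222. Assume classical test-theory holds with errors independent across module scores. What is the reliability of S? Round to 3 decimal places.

Var(E+S) = 2 + 2·0.67 = 3.340.
True-score variance = ρ_E + ρ_S + 2·0.67, so 0.9222 = (0.83 + ρ_S + 1.34) / 3.340.
ρ_S = 0.9222·3.340 − 0.83 − 1.34 = 0.910.

0.910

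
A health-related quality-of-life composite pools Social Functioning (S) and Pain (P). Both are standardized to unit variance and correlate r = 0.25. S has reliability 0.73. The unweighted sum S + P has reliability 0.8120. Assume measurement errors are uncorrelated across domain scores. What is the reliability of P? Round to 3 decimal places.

0.800

Var(S+P) = 2 + 2·0.25 = 2.500.
True-score variance = ρ_S + ρ_P + 2·0.25, so 0.8120 = (0.73 + ρ_P + 0.50) / 2.500.
ρ_P = 0.8120·2.500 − 0.73 − 0.50 = 0.800.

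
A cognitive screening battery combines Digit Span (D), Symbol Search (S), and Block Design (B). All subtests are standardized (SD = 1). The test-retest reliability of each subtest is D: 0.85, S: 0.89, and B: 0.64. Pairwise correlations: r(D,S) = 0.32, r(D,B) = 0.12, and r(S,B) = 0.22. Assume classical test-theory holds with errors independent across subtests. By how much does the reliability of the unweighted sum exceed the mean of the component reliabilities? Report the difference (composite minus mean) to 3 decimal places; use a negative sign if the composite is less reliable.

0.063

Var(sum) = 3 + 1.32 = 4.32; true-score variance = 2.38 + 1.32 = 3.7; composite reliability = 0.8565.
Mean component reliability = 0.7933.
Difference = 0.8565 − 0.7933 = 0.063.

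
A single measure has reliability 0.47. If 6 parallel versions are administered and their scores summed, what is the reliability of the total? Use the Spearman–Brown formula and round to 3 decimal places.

0.842

ρ_k = kρ / (1 + (k−1)ρ) = 6·0.47 / (1 + 5·0.47) = 2.820 / 3.350 = 0.842.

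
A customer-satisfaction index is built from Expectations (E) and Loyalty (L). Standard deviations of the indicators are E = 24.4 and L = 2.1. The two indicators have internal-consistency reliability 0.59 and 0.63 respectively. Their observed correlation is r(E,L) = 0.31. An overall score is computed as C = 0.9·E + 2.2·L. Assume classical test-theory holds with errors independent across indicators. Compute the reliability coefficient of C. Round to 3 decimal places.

0.637

Var(C) = 0.9²·24.4² + 2.2²·2.1² + 2·[1.98·24.4·2.1·0.31] = 503.586 + 62.9022 = 566.488.
Because errors are independent across components, Cov(Tᵢ,Tⱼ) = Cov(Xᵢ,Xⱼ); the off-diagonal part of the true-score variance is the same as above.
True-score variance = [0.9²·24.4²·0.59 + 2.2²·2.1²·0.63] + 62.9022 = 297.97 + 62.9022 = 360.872.
Reliability = 360.872 / 566.488 = 0.637.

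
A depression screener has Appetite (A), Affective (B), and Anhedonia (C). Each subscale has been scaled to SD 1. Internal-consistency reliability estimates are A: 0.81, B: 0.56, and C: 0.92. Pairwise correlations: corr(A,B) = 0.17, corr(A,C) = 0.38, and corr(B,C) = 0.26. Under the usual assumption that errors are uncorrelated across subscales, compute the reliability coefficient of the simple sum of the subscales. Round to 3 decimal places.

Var(A+B+C) = 3 + 2·[0.17 + 0.38 + 0.26] = 3 + 1.62 = 4.62.
Under uncorrelated errors the observed covariances equal the true-score covariances, so only the own-variance terms attenuate.
True-score variance = [0.81 + 0.56 + 0.92] + 1.62 = 2.29 + 1.62 = 3.91.
Reliability = 3.91 / 4.62 = 0.846.

0.846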